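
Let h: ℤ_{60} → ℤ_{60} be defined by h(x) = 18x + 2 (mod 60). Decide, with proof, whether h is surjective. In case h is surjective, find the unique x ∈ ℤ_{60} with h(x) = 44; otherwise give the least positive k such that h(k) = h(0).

10

By definition, surjectivity means every element of the codomain has a preimage under h.
Since gcd(18, 60) = 6, we have 18x ≡ 0 (mod 6) for all x, so h(x) ≡ 2 (mod 6).
But 0 ≢ 2 (mod 6), so 0 ∈ ℤ_{60} has no preimage. Hence h is not surjective.
Since h is not surjective, we find the least positive k with h(k) = h(0): this means 18k ≡ 0 (mod 60), i.e. 60 ∣ 18k. Since gcd(18, 60) = 6, dividing through by 6 this holds exactly when 10 ∣ 3k, and as gcd(3, 10) = 1, exactly when 10 ∣ k.
The smallest positive such k is 10.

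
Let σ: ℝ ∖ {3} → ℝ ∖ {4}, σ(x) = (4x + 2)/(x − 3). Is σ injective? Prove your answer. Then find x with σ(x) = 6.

Suppose σ(x_1) = σ(x_2). Cross-multiplying: (4x_1 + 2)(x_2 − 3) = (4x_2 + 2)(x_1 − 3).
Expanding both sides and cancelling the symmetric terms leaves −14·(x_1 − x_2) = 0. Since −14 ≠ 0, x_1 = x_2. Hence σ is injective.
Solving σ(x) = 6: cross-multiplying gives 4x + 2 = 6(x − 3), which rearranges to −2x = −20, so x = 10.

10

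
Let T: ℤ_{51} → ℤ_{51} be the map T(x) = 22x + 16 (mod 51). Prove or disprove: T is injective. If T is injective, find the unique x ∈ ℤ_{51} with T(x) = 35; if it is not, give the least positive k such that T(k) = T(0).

Suppose T(u) = T(v) in ℤ_{51}. Then 22u + 16 ≡ 22v + 16 (mod 51), therefore 22(u − v) ≡ 0 (mod 51).
Since gcd(22, 51) = 1, 22 is invertible modulo 51, therefore u − v ≡ 0 (mod 51), i.e. u = v.
So T is injective.
We now compute 22⁻¹ mod 51 explicitly. Euclid's algorithm: 51 = 2·22 + 7, 22 = 3·7 + 1; back-substituting gives 1 = 7·22 − 3·51, so 22⁻¹ ≡ 7 (mod 51).
Since T is injective, we compute T⁻¹(35): solve 22x + 16 ≡ 35 (mod 51), i.e. 22x ≡ 19 (mod 51).
Multiplying by 22⁻¹ = 7 gives x ≡ 7·19 = 133 = 2·51 + 31 ≡ 31 (mod 51).
Check: T(31) = 22·31 + 16 = 698 = 13·51 + 35 ≡ 35 (mod 51).

31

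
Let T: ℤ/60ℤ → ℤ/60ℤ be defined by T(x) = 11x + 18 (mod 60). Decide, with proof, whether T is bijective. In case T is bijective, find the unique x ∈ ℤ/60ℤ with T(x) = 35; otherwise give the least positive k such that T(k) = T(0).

By definition, T is injective if T(u) = T(v) implies u = v.
If T(u) = T(v), then 11u ≡ 11v (mod 60). Because gcd(11, 60) = 1, we may cancel 11 to get u ≡ v (mod 60).
We now compute 11⁻¹ mod 60 explicitly. Euclid's algorithm: 60 = 5·11 + 5, 11 = 2·5 + 1; back-substituting gives 1 = 11·11 − 2·60, so 11⁻¹ ≡ 11 (mod 60).
Then y ↦ 11(y − 18) is a two-sided inverse to T, so every y ∈ ℤ/60ℤ has a preimage.
Therefore T is bijective.
Since T is bijective, we find T⁻¹(35): we need 11x ≡ 35 − 18 ≡ 17 (mod 60). Using 11⁻¹ = 11: x ≡ 11·17 = 187 = 3·60 + 7, so x = 7.
Check: T(7) = 11·7 + 18 = 95 = 1·60 + 35 ≡ 35 (mod 60).

7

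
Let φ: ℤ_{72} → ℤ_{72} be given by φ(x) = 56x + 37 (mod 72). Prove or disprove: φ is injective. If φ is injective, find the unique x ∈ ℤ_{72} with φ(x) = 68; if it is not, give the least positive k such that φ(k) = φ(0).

9

We have gcd(56, 72) = 8 > 1. Taking a = 0 and b = 9: φ(0) = 37 and φ(9) = 56·9 + 37 = 541 ≡ 37 (mod 72).
So φ(0) = φ(9) while 0 ≠ 9, therefore φ is not injective.
Since φ is not injective, we find the least positive k with φ(k) = φ(0): this means 56k ≡ 0 (mod 72), i.e. 72 ∣ 56k. Since gcd(56, 72) = 8, dividing through by 8 this holds exactly when 9 ∣ 7k, and as gcd(7, 9) = 1, exactly when 9 ∣ k.
The smallest positive such k is 9.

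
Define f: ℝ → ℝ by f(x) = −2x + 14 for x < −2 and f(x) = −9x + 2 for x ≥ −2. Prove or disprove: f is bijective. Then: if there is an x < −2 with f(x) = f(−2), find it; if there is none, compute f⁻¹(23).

-3

Both pieces are strictly decreasing (slopes −2 and −9), so each is injective on its own interval.
The left piece maps (−∞, −2) onto (18, ∞); the right piece maps [−2, ∞) onto (−∞, 20].
These images overlap. In particular f(−2) = 20 (right piece), and solving −2x + 14 = 20 on the left piece gives x = −3 < −2.
So f(−3) = f(−2) with −3 ≠ −2, and f is not injective, hence not bijective. This x = −3 is the requested value below −2.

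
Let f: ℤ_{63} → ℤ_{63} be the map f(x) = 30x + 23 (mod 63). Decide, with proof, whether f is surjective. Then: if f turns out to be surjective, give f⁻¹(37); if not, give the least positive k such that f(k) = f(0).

21

Recall: f is surjective if every y in the codomain equals f(x) for some x in the domain.
Since gcd(30, 63) = 3, we have 30x ≡ 0 (mod 3) for all x, so f(x) ≡ 2 (mod 3).
But 0 ≢ 2 (mod 3), so 0 ∈ ℤ_{63} has no preimage. So f is not surjective.
Since f is not surjective, we find the least positive k with f(k) = f(0): this means 30k ≡ 0 (mod 63), i.e. 63 ∣ 30k. Since gcd(30, 63) = 3, dividing through by 3 this holds exactly when 21 ∣ 10k, and as gcd(10, 21) = 1, exactly when 21 ∣ k.
The smallest positive such k is 21.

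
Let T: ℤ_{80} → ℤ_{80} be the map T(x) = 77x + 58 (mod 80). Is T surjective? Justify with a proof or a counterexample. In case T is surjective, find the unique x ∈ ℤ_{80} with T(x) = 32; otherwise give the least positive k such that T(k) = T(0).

Since gcd(77, 80) = 1, 77 is invertible modulo 80. Euclid's algorithm: 80 = 1·77 + 3, 77 = 25·3 + 2, 3 = 1·2 + 1; back-substituting gives 1 = 53·77 − 51·80, so 77⁻¹ ≡ 53 (mod 80).
Then y ↦ 53(y − 58) is a two-sided inverse to T, so every y ∈ ℤ_{80} has a preimage.
Therefore T is surjective.
Since T is surjective, we compute T⁻¹(32): solve 77x + 58 ≡ 32 (mod 80), i.e. 77x ≡ 54 (mod 80).
Multiplying by 77⁻¹ = 53 gives x ≡ 53·54 = 2862 = 35·80 + 62 ≡ 62 (mod 80).
Check: T(62) = 77·62 + 58 = 4832 = 60·80 + 32 ≡ 32 (mod 80).

62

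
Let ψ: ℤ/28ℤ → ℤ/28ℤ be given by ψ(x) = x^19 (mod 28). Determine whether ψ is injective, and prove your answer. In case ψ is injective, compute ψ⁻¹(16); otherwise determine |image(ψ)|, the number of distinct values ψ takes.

21

ψ(0) = 0^19 = 0.
ψ(14): Repeated squaring mod 28: 14^1 ≡ 14, 14^2 ≡ 14² = 196 ≡ 0, 14^4 ≡ 0² = 0, 14^8 ≡ 0² = 0, 14^16 ≡ 0² = 0. Since 19 = 16 + 2 + 1, 14^19 ≡ 0·0·14: 0·0 = 0, then 0·14 = 0. So 14^19 ≡ 0 (mod 28).
So ψ(0) = ψ(14) = 0 while 0 ≠ 14, thus ψ is not injective.
Since ψ is not injective, we determine |image(ψ)|. Computing x^19 mod 28 for each x (by repeated squaring, reducing mod 28 at every step), the values ψ(0), ψ(1), …, ψ(27) are: 0, 1, 16, 3, 4, 5, 20, 7, 8, 9, 24, 11, 12, 13, 0, 15, 16, 17, 4, 19, 20, 21, 8, 23, 24, 25, 12, 27.
The distinct values are {0, 1, 3, 4, 5, 7, 8, 9, 11, 12, 13, 15, 16, 17, 19, 20, 21, 23, 24, 25, 27}; there are 21 of them.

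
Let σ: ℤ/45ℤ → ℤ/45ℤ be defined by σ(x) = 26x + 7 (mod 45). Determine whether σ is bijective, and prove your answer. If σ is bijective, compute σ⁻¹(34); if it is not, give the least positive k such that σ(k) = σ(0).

If σ(u) = σ(v), then 26u ≡ 26v (mod 45). Because gcd(26, 45) = 1, we may cancel 26 to get u ≡ v (mod 45).
We now compute 26⁻¹ mod 45 explicitly. Euclid's algorithm: 45 = 1·26 + 19, 26 = 1·19 + 7, 19 = 2·7 + 5, 7 = 1·5 + 2, 5 = 2·2 + 1; back-substituting gives 1 = 26·26 − 15·45, so 26⁻¹ ≡ 26 (mod 45).
Then y ↦ 26(y − 7) is a two-sided inverse to σ, so every y ∈ ℤ/45ℤ has a preimage.
So σ is bijective.
Since σ is bijective, we find σ⁻¹(34): we need 26x ≡ 34 − 7 ≡ 27 (mod 45). Using 26⁻¹ = 26: x ≡ 26·27 = 702 = 15·45 + 27, so x = 27.
Check: σ(27) = 26·27 + 7 = 709 = 15·45 + 34 ≡ 34 (mod 45).

27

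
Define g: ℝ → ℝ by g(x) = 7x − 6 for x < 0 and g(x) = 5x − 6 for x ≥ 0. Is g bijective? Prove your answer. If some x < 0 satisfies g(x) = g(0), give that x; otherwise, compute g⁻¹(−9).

Both pieces are strictly increasing (slopes 7 and 5), so each is injective on its own interval.
The left piece maps (−∞, 0) onto (−∞, −6); the right piece maps [0, ∞) onto [−6, ∞).
Since −6 = −6, the images partition ℝ: g is injective and surjective, hence bijective.
Because the two images are disjoint, no x < 0 has g(x) = g(0), so we compute g⁻¹(−9): −9 lies in (−∞, −6), so solve 7x − 6 = −9: x = (−9 + 6)/7 = −3/7.

-3/7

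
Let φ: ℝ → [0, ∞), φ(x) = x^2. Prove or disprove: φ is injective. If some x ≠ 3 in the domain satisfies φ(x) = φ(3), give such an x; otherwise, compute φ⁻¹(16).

-3

φ(3) = 9 = (−3)^2 = φ(−3) (since 2 is even), with 3 ≠ −3. So φ is not injective.
For the follow-up, such an x exists: taking x = −3 ∈ ℝ gives φ(−3) = 9 = φ(3) with −3 ≠ 3.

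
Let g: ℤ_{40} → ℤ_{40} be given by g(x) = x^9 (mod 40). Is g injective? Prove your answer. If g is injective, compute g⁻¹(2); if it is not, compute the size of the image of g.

25

g(0) = 0^9 = 0.
g(10): Repeated squaring mod 40: 10^1 ≡ 10, 10^2 ≡ 10² = 100 ≡ 20, 10^4 ≡ 20² = 400 ≡ 0, 10^8 ≡ 0² = 0. Since 9 = 8 + 1, 10^9 ≡ 0·10: 0·10 = 0. So 10^9 ≡ 0 (mod 40).
So g(0) = g(10) = 0 while 0 ≠ 10, so g is not injective.
Since g is not injective, we determine |image(g)|. Computing x^9 mod 40 for each x (by repeated squaring, reducing mod 40 at every step), the values g(0), g(1), …, g(39) are: 0, 1, 32, 3, 24, 5, 16, 7, 8, 9, 0, 11, 32, 13, 24, 15, 16, 17, 8, 19, 0, 21, 32, 23, 24, 25, 16, 27, 8, 29, 0, 31, 32, 33, 24, 35, 16, 37, 8, 39.
The distinct values are {0, 1, 3, 5, 7, 8, 9, 11, 13, 15, 16, 17, 19, 21, 23, 24, 25, 27, 29, 31, 32, 33, 35, 37, 39}; there are 25 of them.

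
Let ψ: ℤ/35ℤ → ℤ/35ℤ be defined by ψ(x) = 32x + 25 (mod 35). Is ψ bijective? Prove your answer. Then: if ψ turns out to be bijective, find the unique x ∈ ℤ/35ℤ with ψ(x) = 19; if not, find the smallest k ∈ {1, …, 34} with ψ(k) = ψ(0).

If ψ(x_1) = ψ(x_2), then 32x_1 ≡ 32x_2 (mod 35). Because gcd(32, 35) = 1, we may cancel 32 to get x_1 ≡ x_2 (mod 35).
We now compute 32⁻¹ mod 35 explicitly. Euclid's algorithm: 35 = 1·32 + 3, 32 = 10·3 + 2, 3 = 1·2 + 1; back-substituting gives 1 = 23·32 − 21·35, so 32⁻¹ ≡ 23 (mod 35).
Then y ↦ 23(y − 25) is a two-sided inverse to ψ, so every y ∈ ℤ/35ℤ has a preimage.
Hence ψ is bijective.
Since ψ is bijective, we find ψ⁻¹(19): we need 32x ≡ 19 − 25 ≡ 29 (mod 35). Using 32⁻¹ = 23: x ≡ 23·29 = 667 = 19·35 + 2, so x = 2.
Check: ψ(2) = 32·2 + 25 = 89 = 2·35 + 19 ≡ 19 (mod 35).

2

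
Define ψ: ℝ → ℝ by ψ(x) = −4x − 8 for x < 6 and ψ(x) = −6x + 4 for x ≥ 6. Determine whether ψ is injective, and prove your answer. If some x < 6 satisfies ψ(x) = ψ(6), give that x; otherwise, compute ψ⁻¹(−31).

Both pieces are strictly decreasing (slopes −4 and −6), so each is injective on its own interval.
The left piece maps (−∞, 6) onto (−32, ∞); the right piece maps [6, ∞) onto (−∞, −32].
These images are disjoint, so no value is attained by both pieces. Thus ψ is injective.
Because the two images are disjoint, no x < 6 has ψ(x) = ψ(6), so we compute ψ⁻¹(−31): −31 lies in (−32, ∞), so solve −4x − 8 = −31: x = (−31 + 8)/(−4) = 23/4.

23/4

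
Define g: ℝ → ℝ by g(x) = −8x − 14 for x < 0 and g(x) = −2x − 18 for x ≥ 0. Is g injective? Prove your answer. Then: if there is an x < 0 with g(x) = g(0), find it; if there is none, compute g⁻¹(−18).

0

Both pieces are strictly decreasing (slopes −8 and −2), so each is injective on its own interval.
The left piece maps (−∞, 0) onto (−14, ∞); the right piece maps [0, ∞) onto (−∞, −18].
These images are disjoint, so no value is attained by both pieces. Hence g is injective.
Because the two images are disjoint, no x < 0 has g(x) = g(0), so we compute g⁻¹(−18): −18 lies in (−∞, −18], so solve −2x − 18 = −18: x = (−18 + 18)/(−2) = 0.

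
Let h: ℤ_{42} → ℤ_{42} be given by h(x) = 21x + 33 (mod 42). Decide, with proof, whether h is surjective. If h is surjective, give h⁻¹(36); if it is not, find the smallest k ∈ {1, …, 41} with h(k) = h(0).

Recall that h is surjective if every y in the codomain equals h(x) for some x in the domain.
Since gcd(21, 42) = 21, we have 21x ≡ 0 (mod 21) for all x, so h(x) ≡ 12 (mod 21).
But 0 ≢ 12 (mod 21), so 0 ∈ ℤ_{42} has no preimage. Thus h is not surjective.
Since h is not surjective, we find the least positive k with h(k) = h(0): this means 21k ≡ 0 (mod 42), i.e. 42 ∣ 21k. Since gcd(21, 42) = 21, dividing through by 21 this holds exactly when 2 ∣ k.
The smallest positive such k is 2.

2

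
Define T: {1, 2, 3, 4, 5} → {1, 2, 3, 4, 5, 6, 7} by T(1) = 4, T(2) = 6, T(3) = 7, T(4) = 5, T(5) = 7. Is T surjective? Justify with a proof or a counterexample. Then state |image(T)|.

No element maps to 1, so T is not surjective.
The image of T is {4, 5, 6, 7}, which has 4 elements.

4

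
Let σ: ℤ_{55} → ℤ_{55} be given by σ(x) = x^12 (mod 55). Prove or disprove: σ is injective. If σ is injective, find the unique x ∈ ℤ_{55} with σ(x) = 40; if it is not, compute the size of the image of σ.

12

σ(4): Repeated squaring mod 55: 4^1 ≡ 4, 4^2 ≡ 4² = 16, 4^4 ≡ 16² = 256 ≡ 36, 4^8 ≡ 36² = 1296 ≡ 31. Since 12 = 8 + 4, 4^12 ≡ 31·36: 31·36 = 1116 ≡ 16. So 4^12 ≡ 16 (mod 55).
σ(7): Repeated squaring mod 55: 7^1 ≡ 7, 7^2 ≡ 7² = 49, 7^4 ≡ 49² = 2401 ≡ 36, 7^8 ≡ 36² = 1296 ≡ 31. Since 12 = 8 + 4, 7^12 ≡ 31·36: 31·36 = 1116 ≡ 16. So 7^12 ≡ 16 (mod 55).
So σ(4) = σ(7) = 16 while 4 ≠ 7, thus σ is not injective.
Since σ is not injective, we determine |image(σ)|. Computing x^12 mod 55 for each x (by repeated squaring, reducing mod 55 at every step), the values σ(0), σ(1), …, σ(54) are: 0, 1, 26, 31, 16, 25, 36, 16, 31, 26, 45, 11, 1, 26, 31, 5, 36, 36, 16, 31, 15, 1, 11, 1, 26, 20, 16, 36, 36, 16, 20, 26, 1, 11, 1, 15, 31, 16, 36, 36, 5, 31, 26, 1, 11, 45, 26, 31, 16, 36, 25, 16, 31, 26, 1.
The distinct values are {0, 1, 5, 11, 15, 16, 20, 25, 26, 31, 36, 45}; there are 12 of them.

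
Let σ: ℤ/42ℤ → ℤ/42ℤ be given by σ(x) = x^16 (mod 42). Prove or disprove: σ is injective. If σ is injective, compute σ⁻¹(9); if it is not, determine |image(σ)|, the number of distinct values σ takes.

σ(4): Repeated squaring mod 42: 4^1 ≡ 4, 4^2 ≡ 4² = 16, 4^4 ≡ 16² = 256 ≡ 4, 4^8 ≡ 4² = 16, 4^16 ≡ 16² = 256 ≡ 4. So 4^16 ≡ 4 (mod 42).
σ(10): Repeated squaring mod 42: 10^1 ≡ 10, 10^2 ≡ 10² = 100 ≡ 16, 10^4 ≡ 16² = 256 ≡ 4, 10^8 ≡ 4² = 16, 10^16 ≡ 16² = 256 ≡ 4. So 10^16 ≡ 4 (mod 42).
So σ(4) = σ(10) = 4 while 4 ≠ 10, thus σ is not injective.
Since σ is not injective, we determine |image(σ)|. Computing x^16 mod 42 for each x (by repeated squaring, reducing mod 42 at every step), the values σ(0), σ(1), …, σ(41) are: 0, 1, 16, 39, 4, 37, 36, 7, 22, 9, 4, 25, 30, 1, 28, 15, 16, 25, 18, 37, 22, 21, 22, 37, 18, 25, 16, 15, 28, 1, 30, 25, 4, 9, 22, 7, 36, 37, 4, 39, 16, 1.
The distinct values are {0, 1, 4, 7, 9, 15, 16, 18, 21, 22, 25, 28, 30, 36, 37, 39}; there are 16 of them.

16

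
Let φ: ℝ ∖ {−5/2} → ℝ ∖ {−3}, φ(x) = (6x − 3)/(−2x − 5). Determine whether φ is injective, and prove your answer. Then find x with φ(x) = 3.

-1

Suppose φ(u) = φ(v). Cross-multiplying: (6u − 3)(−2v − 5) = (6v − 3)(−2u − 5).
Expanding both sides and cancelling the symmetric terms leaves −36·(u − v) = 0. Since −36 ≠ 0, u = v. So φ is injective.
Solving φ(x) = 3: cross-multiplying gives 6x − 3 = 3(−2x − 5), which rearranges to 12x = −12, so x = −1.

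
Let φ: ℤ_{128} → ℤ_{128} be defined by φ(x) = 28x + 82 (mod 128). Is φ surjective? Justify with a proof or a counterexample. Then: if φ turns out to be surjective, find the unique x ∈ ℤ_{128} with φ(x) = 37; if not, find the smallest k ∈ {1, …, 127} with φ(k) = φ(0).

Since gcd(28, 128) = 4, we have 28x ≡ 0 (mod 4) for all x, so φ(x) ≡ 2 (mod 4).
But 0 ≢ 2 (mod 4), so 0 ∈ ℤ_{128} has no preimage. Thus φ is not surjective.
Since φ is not surjective, we find the least positive k with φ(k) = φ(0): this means 28k ≡ 0 (mod 128), i.e. 128 ∣ 28k. Since gcd(28, 128) = 4, dividing through by 4 this holds exactly when 32 ∣ 7k, and as gcd(7, 32) = 1, exactly when 32 ∣ k.
The smallest positive such k is 32.

32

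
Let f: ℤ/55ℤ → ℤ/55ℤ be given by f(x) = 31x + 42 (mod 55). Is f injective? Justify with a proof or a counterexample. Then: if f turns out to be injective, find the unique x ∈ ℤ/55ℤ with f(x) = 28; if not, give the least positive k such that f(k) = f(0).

Suppose f(u) = f(v) in ℤ/55ℤ. Then 31u + 42 ≡ 31v + 42 (mod 55), therefore 31(u − v) ≡ 0 (mod 55).
Since gcd(31, 55) = 1, 31 is invertible modulo 55, thus u − v ≡ 0 (mod 55), i.e. u = v.
Thus f is injective.
We now compute 31⁻¹ mod 55 explicitly. Euclid's algorithm: 55 = 1·31 + 24, 31 = 1·24 + 7, 24 = 3·7 + 3, 7 = 2·3 + 1; back-substituting gives 1 = 16·31 − 9·55, so 31⁻¹ ≡ 16 (mod 55).
Since f is injective, we compute f⁻¹(28): solve 31x + 42 ≡ 28 (mod 55), i.e. 31x ≡ 41 (mod 55).
Multiplying by 31⁻¹ = 16 gives x ≡ 16·41 = 656 = 11·55 + 51 ≡ 51 (mod 55).
Check: f(51) = 31·51 + 42 = 1623 = 29·55 + 28 ≡ 28 (mod 55).

51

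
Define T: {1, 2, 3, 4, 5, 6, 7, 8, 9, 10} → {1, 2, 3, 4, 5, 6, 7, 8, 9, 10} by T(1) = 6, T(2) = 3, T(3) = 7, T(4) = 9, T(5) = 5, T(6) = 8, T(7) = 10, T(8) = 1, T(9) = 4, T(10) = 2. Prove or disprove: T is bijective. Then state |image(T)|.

The values 6, 3, 7, 9, 5, 8, 10, 1, 4, 2 are a permutation of {1, 2, 3, 4, 5, 6, 7, 8, 9, 10}: each element appears exactly once.
So T is injective and surjective, hence bijective.
The image of T is {1, 2, 3, 4, 5, 6, 7, 8, 9, 10}, which has 10 elements.

10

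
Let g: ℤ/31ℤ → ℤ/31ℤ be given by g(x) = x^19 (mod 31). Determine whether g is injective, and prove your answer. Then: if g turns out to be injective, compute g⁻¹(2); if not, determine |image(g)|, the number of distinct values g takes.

16

Since 31 is prime, the nonzero elements of ℤ/31ℤ form a cyclic group of order 30.
As gcd(19, 30) = 1, raising to the 19th power is a bijection on this group: if s^19 ≡ t^19 then (st^{−1})^19 = 1, and the only element of order dividing gcd(19, 30) = 1 is 1, so s = t.
With g(0) = 0 this makes g injective on all of ℤ/31ℤ, hence bijective (finite equal-size domain and codomain). In particular g is injective.
Since g is injective, we find the preimage of 2. The inverse of x ↦ x^19 on (ℤ/31ℤ)^× is x ↦ x^19, because 19·19 = 361 = 12·30 + 1 ≡ 1 (mod 30) and x^{30} = 1 for x ≠ 0 (Fermat). So g⁻¹(2) = 2^19 mod 31.
Repeated squaring mod 31: 2^1 ≡ 2, 2^2 ≡ 2² = 4, 2^4 ≡ 4² = 16, 2^8 ≡ 16² = 256 ≡ 8, 2^16 ≡ 8² = 64 ≡ 2. Since 19 = 16 + 2 + 1, 2^19 ≡ 2·4·2: 2·4 = 8, then 8·2 = 16. So 2^19 ≡ 16 (mod 31).
Hence g⁻¹(2) = 16.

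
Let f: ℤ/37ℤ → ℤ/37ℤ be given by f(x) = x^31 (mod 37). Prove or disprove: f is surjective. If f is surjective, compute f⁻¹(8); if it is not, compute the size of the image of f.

Since 37 is prime, the nonzero elements of ℤ/37ℤ form a cyclic group of order 36.
As gcd(31, 36) = 1, raising to the 31st power is a bijection on this group: if u^31 ≡ v^31 then (uv^{−1})^31 = 1, and the only element of order dividing gcd(31, 36) = 1 is 1, so u = v.
With f(0) = 0 this makes f injective on all of ℤ/37ℤ, hence bijective (finite equal-size domain and codomain). In particular f is surjective.
Since f is surjective, we find the preimage of 8. The inverse of x ↦ x^31 on (ℤ/37ℤ)^× is x ↦ x^7, because 31·7 = 217 = 6·36 + 1 ≡ 1 (mod 36) and x^{36} = 1 for x ≠ 0 (Fermat). So f⁻¹(8) = 8^7 mod 37.
Repeated squaring mod 37: 8^1 ≡ 8, 8^2 ≡ 8² = 64 ≡ 27, 8^4 ≡ 27² = 729 ≡ 26. Since 7 = 4 + 2 + 1, 8^7 ≡ 26·27·8: 26·27 = 702 ≡ 36, then 36·8 = 288 ≡ 29. So 8^7 ≡ 29 (mod 37).
Hence f⁻¹(8) = 29.

29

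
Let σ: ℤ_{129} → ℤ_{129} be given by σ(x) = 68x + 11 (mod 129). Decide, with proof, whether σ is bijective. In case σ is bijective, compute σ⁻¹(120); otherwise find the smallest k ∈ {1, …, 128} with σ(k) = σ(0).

68

If σ(a) = σ(b), then 68a ≡ 68b (mod 129). Because gcd(68, 129) = 1, we may cancel 68 to get a ≡ b (mod 129).
We now compute 68⁻¹ mod 129 explicitly. Euclid's algorithm: 129 = 1·68 + 61, 68 = 1·61 + 7, 61 = 8·7 + 5, 7 = 1·5 + 2, 5 = 2·2 + 1; back-substituting gives 1 = 74·68 − 39·129, so 68⁻¹ ≡ 74 (mod 129).
Then y ↦ 74(y − 11) is a two-sided inverse to σ, so every y ∈ ℤ_{129} has a preimage.
Thus σ is bijective.
Since σ is bijective, we compute σ⁻¹(120): solve 68x + 11 ≡ 120 (mod 129), i.e. 68x ≡ 109 (mod 129).
Multiplying by 68⁻¹ = 74 gives x ≡ 74·109 = 8066 = 62·129 + 68 ≡ 68 (mod 129).
Check: σ(68) = 68·68 + 11 = 4635 = 35·129 + 120 ≡ 120 (mod 129).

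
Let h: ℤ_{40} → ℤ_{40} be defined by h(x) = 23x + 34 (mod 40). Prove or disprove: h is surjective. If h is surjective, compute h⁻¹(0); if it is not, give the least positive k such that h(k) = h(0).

2

By definition, surjectivity means every element of the codomain has a preimage under h.
Since gcd(23, 40) = 1, 23 is invertible modulo 40. Euclid's algorithm: 40 = 1·23 + 17, 23 = 1·17 + 6, 17 = 2·6 + 5, 6 = 1·5 + 1; back-substituting gives 1 = 7·23 − 4·40, so 23⁻¹ ≡ 7 (mod 40).
Then y ↦ 7(y − 34) is a two-sided inverse to h, so every y ∈ ℤ_{40} has a preimage.
Hence h is surjective.
Since h is surjective, we compute h⁻¹(0): solve 23x + 34 ≡ 0 (mod 40), i.e. 23x ≡ 6 (mod 40).
Multiplying by 23⁻¹ = 7 gives x ≡ 7·6 = 42 = 1·40 + 2 ≡ 2 (mod 40).
Check: h(2) = 23·2 + 34 = 80 = 2·40 + 0 ≡ 0 (mod 40).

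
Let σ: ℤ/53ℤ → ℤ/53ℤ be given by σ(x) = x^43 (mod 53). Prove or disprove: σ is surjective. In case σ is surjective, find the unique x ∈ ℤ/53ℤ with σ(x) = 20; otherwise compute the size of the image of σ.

18

Since 53 is prime, the nonzero elements of ℤ/53ℤ form a cyclic group of order 52.
As gcd(43, 52) = 1, raising to the 43rd power is a bijection on this group: if u^43 ≡ v^43 then (uv^{−1})^43 = 1, and the only element of order dividing gcd(43, 52) = 1 is 1, so u = v.
With σ(0) = 0 this makes σ injective on all of ℤ/53ℤ, hence bijective (finite equal-size domain and codomain). In particular σ is surjective.
Since σ is surjective, we find the preimage of 20. The inverse of x ↦ x^43 on (ℤ/53ℤ)^× is x ↦ x^23, because 43·23 = 989 = 19·52 + 1 ≡ 1 (mod 52) and x^{52} = 1 for x ≠ 0 (Fermat). So σ⁻¹(20) = 20^23 mod 53.
Repeated squaring mod 53: 20^1 ≡ 20, 20^2 ≡ 20² = 400 ≡ 29, 20^4 ≡ 29² = 841 ≡ 46, 20^8 ≡ 46² = 2116 ≡ 49, 20^16 ≡ 49² = 2401 ≡ 16. Since 23 = 16 + 4 + 2 + 1, 20^23 ≡ 16·46·29·20: 16·46 = 736 ≡ 47, then 47·29 = 1363 ≡ 38, then 38·20 = 760 ≡ 18. So 20^23 ≡ 18 (mod 53).
Hence σ⁻¹(20) = 18.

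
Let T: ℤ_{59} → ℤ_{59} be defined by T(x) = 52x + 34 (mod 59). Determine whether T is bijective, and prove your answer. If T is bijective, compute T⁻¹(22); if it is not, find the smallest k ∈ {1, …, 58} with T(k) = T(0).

If T(x_1) = T(x_2), then 52x_1 ≡ 52x_2 (mod 59). Because gcd(52, 59) = 1, we may cancel 52 to get x_1 ≡ x_2 (mod 59).
We now compute 52⁻¹ mod 59 explicitly. Euclid's algorithm: 59 = 1·52 + 7, 52 = 7·7 + 3, 7 = 2·3 + 1; back-substituting gives 1 = 42·52 − 37·59, so 52⁻¹ ≡ 42 (mod 59).
For any y ∈ ℤ_{59}, x = 42(y − 34) mod 59 satisfies T(x) = 52·42(y − 34) + 34 ≡ y (since 52·42 ≡ 1 mod 59). So every y has a preimage.
Thus T is bijective.
Since T is bijective, we find T⁻¹(22): we need 52x ≡ 22 − 34 ≡ 47 (mod 59). Using 52⁻¹ = 42: x ≡ 42·47 = 1974 = 33·59 + 27, so x = 27.
Check: T(27) = 52·27 + 34 = 1438 = 24·59 + 22 ≡ 22 (mod 59).

27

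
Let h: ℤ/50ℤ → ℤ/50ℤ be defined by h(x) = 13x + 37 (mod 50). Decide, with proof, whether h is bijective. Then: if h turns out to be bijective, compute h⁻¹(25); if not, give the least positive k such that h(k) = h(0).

If h(u) = h(v), then 13u ≡ 13v (mod 50). Because gcd(13, 50) = 1, we may cancel 13 to get u ≡ v (mod 50).
We now compute 13⁻¹ mod 50 explicitly. Euclid's algorithm: 50 = 3·13 + 11, 13 = 1·11 + 2, 11 = 5·2 + 1; back-substituting gives 1 = 27·13 − 7·50, so 13⁻¹ ≡ 27 (mod 50).
Then y ↦ 27(y − 37) is a two-sided inverse to h, so every y ∈ ℤ/50ℤ has a preimage.
Thus h is bijective.
Since h is bijective, we find h⁻¹(25): we need 13x ≡ 25 − 37 ≡ 38 (mod 50). Using 13⁻¹ = 27: x ≡ 27·38 = 1026 = 20·50 + 26, so x = 26.
Check: h(26) = 13·26 + 37 = 375 = 7·50 + 25 ≡ 25 (mod 50).

26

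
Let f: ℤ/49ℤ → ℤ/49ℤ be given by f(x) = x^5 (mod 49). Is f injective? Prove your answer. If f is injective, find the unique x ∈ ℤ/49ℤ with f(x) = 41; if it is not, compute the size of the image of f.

43

f(0) = 0^5 = 0.
f(7): Repeated squaring mod 49: 7^1 ≡ 7, 7^2 ≡ 7² = 49 ≡ 0, 7^4 ≡ 0² = 0. Since 5 = 4 + 1, 7^5 ≡ 0·7: 0·7 = 0. So 7^5 ≡ 0 (mod 49).
So f(0) = f(7) = 0 while 0 ≠ 7, therefore f is not injective.
Since f is not injective, we determine |image(f)|. Computing x^5 mod 49 for each x (by repeated squaring, reducing mod 49 at every step), the values f(0), f(1), …, f(48) are: 0, 1, 32, 47, 44, 38, 34, 0, 36, 4, 40, 37, 10, 20, 0, 22, 25, 33, 30, 31, 6, 0, 8, 46, 26, 23, 3, 41, 0, 43, 18, 19, 16, 24, 27, 0, 29, 39, 12, 9, 45, 13, 0, 15, 11, 5, 2, 17, 48.
The distinct values are {0, 1, 2, 3, 4, 5, 6, 8, 9, 10, 11, 12, 13, 15, 16, 17, 18, 19, 20, 22, 23, 24, 25, 26, 27, 29, 30, 31, 32, 33, 34, 36, 37, 38, 39, 40, 41, 43, 44, 45, 46, 47, 48}; there are 43 of them.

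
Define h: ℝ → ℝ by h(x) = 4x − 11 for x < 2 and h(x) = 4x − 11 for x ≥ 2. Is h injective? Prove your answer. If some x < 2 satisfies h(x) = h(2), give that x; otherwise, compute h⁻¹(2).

Both pieces are strictly increasing (slopes 4 and 4), so each is injective on its own interval.
The left piece maps (−∞, 2) onto (−∞, −3); the right piece maps [2, ∞) onto [−3, ∞).
These images are disjoint, so no value is attained by both pieces. Therefore h is injective.
Because the two images are disjoint, no x < 2 has h(x) = h(2), so we compute h⁻¹(2): 2 lies in [−3, ∞), so solve 4x − 11 = 2: x = (2 + 11)/4 = 13/4.

13/4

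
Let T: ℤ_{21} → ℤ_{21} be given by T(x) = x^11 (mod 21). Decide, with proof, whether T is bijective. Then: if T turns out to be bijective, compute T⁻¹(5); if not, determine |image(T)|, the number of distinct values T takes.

17

Computing x^11 mod 21 for each x (by repeated squaring, reducing mod 21 at every step), the values T(0), T(1), …, T(20) are: 0, 1, 11, 12, 16, 17, 6, 7, 8, 18, 19, 2, 3, 13, 14, 15, 4, 5, 9, 10, 20.
Every element of ℤ_{21} appears exactly once in this list, so T is a bijection, and in particular bijective.
Since T is bijective, we read off the preimage of 5 from the same table: T(17) = 5, so T⁻¹(5) = 17.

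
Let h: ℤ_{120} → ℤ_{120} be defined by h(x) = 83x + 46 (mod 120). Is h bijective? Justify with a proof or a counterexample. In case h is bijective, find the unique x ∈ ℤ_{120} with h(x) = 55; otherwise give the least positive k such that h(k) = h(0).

3

Recall: h is injective when h(a) = h(b) forces a = b.
Suppose h(a) = h(b) in ℤ_{120}. Then 83a + 46 ≡ 83b + 46 (mod 120), thus 83(a − b) ≡ 0 (mod 120).
Since gcd(83, 120) = 1, 83 is invertible modulo 120, therefore a − b ≡ 0 (mod 120), i.e. a = b.
We now compute 83⁻¹ mod 120 explicitly. Euclid's algorithm: 120 = 1·83 + 37, 83 = 2·37 + 9, 37 = 4·9 + 1; back-substituting gives 1 = 107·83 − 74·120, so 83⁻¹ ≡ 107 (mod 120).
Then y ↦ 107(y − 46) is a two-sided inverse to h, so every y ∈ ℤ_{120} has a preimage.
Hence h is bijective.
Since h is bijective, we compute h⁻¹(55): solve 83x + 46 ≡ 55 (mod 120), i.e. 83x ≡ 9 (mod 120).
Multiplying by 83⁻¹ = 107 gives x ≡ 107·9 = 963 = 8·120 + 3 ≡ 3 (mod 120).
Check: h(3) = 83·3 + 46 = 295 = 2·120 + 55 ≡ 55 (mod 120).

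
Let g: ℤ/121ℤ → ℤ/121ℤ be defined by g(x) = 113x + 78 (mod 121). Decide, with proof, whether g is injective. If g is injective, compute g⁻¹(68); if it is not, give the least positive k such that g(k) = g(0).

92

Suppose g(s) = g(t) in ℤ/121ℤ. Then 113s + 78 ≡ 113t + 78 (mod 121), hence 113(s − t) ≡ 0 (mod 121).
Since gcd(113, 121) = 1, 113 is invertible modulo 121, hence s − t ≡ 0 (mod 121), i.e. s = t.
So g is injective.
We now compute 113⁻¹ mod 121 explicitly. Euclid's algorithm: 121 = 1·113 + 8, 113 = 14·8 + 1; back-substituting gives 1 = 15·113 − 14·121, so 113⁻¹ ≡ 15 (mod 121).
Since g is injective, we find g⁻¹(68): we need 113x ≡ 68 − 78 ≡ 111 (mod 121). Using 113⁻¹ = 15: x ≡ 15·111 = 1665 = 13·121 + 92, so x = 92.
Check: g(92) = 113·92 + 78 = 10474 = 86·121 + 68 ≡ 68 (mod 121).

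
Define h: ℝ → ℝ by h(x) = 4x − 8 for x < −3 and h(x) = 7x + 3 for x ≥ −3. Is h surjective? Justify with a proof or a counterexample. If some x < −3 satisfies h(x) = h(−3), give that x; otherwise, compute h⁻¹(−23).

-15/4

Both pieces are strictly increasing (slopes 4 and 7), so each is injective on its own interval.
The left piece maps (−∞, −3) onto (−∞, −20); the right piece maps [−3, ∞) onto [−18, ∞).
The union (−∞, −20) ∪ [−18, ∞) omits the interval between −20 and −18; in particular −20 has no preimage. So h is not surjective.
Because the two images are disjoint, no x < −3 has h(x) = h(−3), so we compute h⁻¹(−23): −23 lies in (−∞, −20), so solve 4x − 8 = −23: x = (−23 + 8)/4 = −15/4.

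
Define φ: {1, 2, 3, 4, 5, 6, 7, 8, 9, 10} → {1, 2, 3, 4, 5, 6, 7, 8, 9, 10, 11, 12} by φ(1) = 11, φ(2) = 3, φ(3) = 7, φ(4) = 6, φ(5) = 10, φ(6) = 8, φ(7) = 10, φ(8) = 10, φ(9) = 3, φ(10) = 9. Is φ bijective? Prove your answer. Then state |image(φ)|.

7

φ(5) = 10 = φ(7) with 5 ≠ 7, so φ is not injective, hence not bijective.
The image of φ is {3, 6, 7, 8, 9, 10, 11}, which has 7 elements.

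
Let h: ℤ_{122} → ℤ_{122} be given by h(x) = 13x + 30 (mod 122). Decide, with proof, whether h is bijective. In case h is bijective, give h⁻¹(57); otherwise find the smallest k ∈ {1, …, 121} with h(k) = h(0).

Suppose h(x_1) = h(x_2) in ℤ_{122}. Then 13x_1 + 30 ≡ 13x_2 + 30 (mod 122), so 13(x_1 − x_2) ≡ 0 (mod 122).
Since gcd(13, 122) = 1, 13 is invertible modulo 122, hence x_1 − x_2 ≡ 0 (mod 122), i.e. x_1 = x_2.
We now compute 13⁻¹ mod 122 explicitly. Euclid's algorithm: 122 = 9·13 + 5, 13 = 2·5 + 3, 5 = 1·3 + 2, 3 = 1·2 + 1; back-substituting gives 1 = 47·13 − 5·122, so 13⁻¹ ≡ 47 (mod 122).
For any y ∈ ℤ_{122}, x = 47(y − 30) mod 122 satisfies h(x) = 13·47(y − 30) + 30 ≡ y (since 13·47 ≡ 1 mod 122). So every y has a preimage.
Therefore h is bijective.
Since h is bijective, we compute h⁻¹(57): solve 13x + 30 ≡ 57 (mod 122), i.e. 13x ≡ 27 (mod 122).
Multiplying by 13⁻¹ = 47 gives x ≡ 47·27 = 1269 = 10·122 + 49 ≡ 49 (mod 122).
Check: h(49) = 13·49 + 30 = 667 = 5·122 + 57 ≡ 57 (mod 122).

49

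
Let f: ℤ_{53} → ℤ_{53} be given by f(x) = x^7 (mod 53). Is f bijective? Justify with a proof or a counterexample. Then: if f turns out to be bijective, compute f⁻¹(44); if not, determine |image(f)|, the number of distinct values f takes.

28

Since 53 is prime, the nonzero elements of ℤ_{53} form a cyclic group of order 52.
As gcd(7, 52) = 1, raising to the 7th power is a bijection on this group: if x_1^7 ≡ x_2^7 then (x_1x_2^{−1})^7 = 1, and the only element of order dividing gcd(7, 52) = 1 is 1, so x_1 = x_2.
With f(0) = 0 this makes f injective on all of ℤ_{53}, hence bijective (finite equal-size domain and codomain). In particular f is bijective.
Since f is bijective, we find the preimage of 44. The inverse of x ↦ x^7 on (ℤ_{53})^× is x ↦ x^15, because 7·15 = 105 = 2·52 + 1 ≡ 1 (mod 52) and x^{52} = 1 for x ≠ 0 (Fermat). So f⁻¹(44) = 44^15 mod 53.
Repeated squaring mod 53: 44^1 ≡ 44, 44^2 ≡ 44² = 1936 ≡ 28, 44^4 ≡ 28² = 784 ≡ 42, 44^8 ≡ 42² = 1764 ≡ 15. Since 15 = 8 + 4 + 2 + 1, 44^15 ≡ 15·42·28·44: 15·42 = 630 ≡ 47, then 47·28 = 1316 ≡ 44, then 44·44 = 1936 ≡ 28. So 44^15 ≡ 28 (mod 53).
Hence f⁻¹(44) = 28.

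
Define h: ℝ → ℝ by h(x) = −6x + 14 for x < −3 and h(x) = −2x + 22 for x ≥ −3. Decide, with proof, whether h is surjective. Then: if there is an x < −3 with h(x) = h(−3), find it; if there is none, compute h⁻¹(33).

-19/6

Both pieces are strictly decreasing (slopes −6 and −2), so each is injective on its own interval.
The left piece maps (−∞, −3) onto (32, ∞); the right piece maps [−3, ∞) onto (−∞, 28].
The union (32, ∞) ∪ (−∞, 28] omits the interval between 32 and 28; in particular 32 has no preimage. So h is not surjective.
Because the two images are disjoint, no x < −3 has h(x) = h(−3), so we compute h⁻¹(33): 33 lies in (32, ∞), so solve −6x + 14 = 33: x = (33 − 14)/(−6) = −19/6.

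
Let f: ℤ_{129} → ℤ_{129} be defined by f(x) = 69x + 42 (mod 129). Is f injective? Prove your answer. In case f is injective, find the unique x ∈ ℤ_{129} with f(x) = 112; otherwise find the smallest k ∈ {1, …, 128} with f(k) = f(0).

43

We have gcd(69, 129) = 3 > 1. Taking s = 0 and t = 43: f(0) = 42 and f(43) = 69·43 + 42 = 3009 ≡ 42 (mod 129).
So f(0) = f(43) while 0 ≠ 43, so f is not injective.
Since f is not injective, we find the least positive k with f(k) = f(0): this means 69k ≡ 0 (mod 129), i.e. 129 ∣ 69k. Since gcd(69, 129) = 3, dividing through by 3 this holds exactly when 43 ∣ 23k, and as gcd(23, 43) = 1, exactly when 43 ∣ k.
The smallest positive such k is 43.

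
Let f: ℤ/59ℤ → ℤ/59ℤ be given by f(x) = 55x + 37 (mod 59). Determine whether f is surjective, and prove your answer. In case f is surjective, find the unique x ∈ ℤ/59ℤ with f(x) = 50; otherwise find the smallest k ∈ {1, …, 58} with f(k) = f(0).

Since gcd(55, 59) = 1, 55 is invertible modulo 59. Euclid's algorithm: 59 = 1·55 + 4, 55 = 13·4 + 3, 4 = 1·3 + 1; back-substituting gives 1 = 44·55 − 41·59, so 55⁻¹ ≡ 44 (mod 59).
Then y ↦ 44(y − 37) is a two-sided inverse to f, so every y ∈ ℤ/59ℤ has a preimage.
Hence f is surjective.
Since f is surjective, we compute f⁻¹(50): solve 55x + 37 ≡ 50 (mod 59), i.e. 55x ≡ 13 (mod 59).
Multiplying by 55⁻¹ = 44 gives x ≡ 44·13 = 572 = 9·59 + 41 ≡ 41 (mod 59).
Check: f(41) = 55·41 + 37 = 2292 = 38·59 + 50 ≡ 50 (mod 59).

41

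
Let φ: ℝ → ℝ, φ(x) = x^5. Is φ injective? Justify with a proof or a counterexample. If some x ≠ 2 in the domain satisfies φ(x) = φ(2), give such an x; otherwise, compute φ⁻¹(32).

2

On ℝ, x ↦ x^5 is strictly increasing (since 5 is odd), so φ(u) = φ(v) forces u = v. Thus φ is injective.
Since x ↦ x^5 is strictly increasing on ℝ, it is injective there, so no x ≠ 2 in the domain has φ(x) = φ(2). We therefore compute φ⁻¹(32) = 32^{1/5} = 2 (indeed 2^5 = 32).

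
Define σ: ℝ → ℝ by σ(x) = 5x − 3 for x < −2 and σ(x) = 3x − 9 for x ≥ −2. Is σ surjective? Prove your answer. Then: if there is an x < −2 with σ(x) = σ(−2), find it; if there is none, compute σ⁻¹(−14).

Both pieces are strictly increasing (slopes 5 and 3), so each is injective on its own interval.
The left piece maps (−∞, −2) onto (−∞, −13); the right piece maps [−2, ∞) onto [−15, ∞).
The union (−∞, −13) ∪ [−15, ∞) covers ℝ, so σ is surjective.
For the follow-up: the images overlap, so an x < −2 with σ(x) = σ(−2) exists. σ(−2) = −15; solving 5x − 3 = −15 for x < −2 gives x = (−15 + 3)/5 = −12/5.

-12/5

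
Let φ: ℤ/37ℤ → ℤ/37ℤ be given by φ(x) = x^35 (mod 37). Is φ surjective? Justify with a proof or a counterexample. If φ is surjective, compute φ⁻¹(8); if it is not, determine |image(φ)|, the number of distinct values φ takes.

Since 37 is prime, the nonzero elements of ℤ/37ℤ form a cyclic group of order 36.
As gcd(35, 36) = 1, raising to the 35th power is a bijection on this group: if s^35 ≡ t^35 then (st^{−1})^35 = 1, and the only element of order dividing gcd(35, 36) = 1 is 1, so s = t.
With φ(0) = 0 this makes φ injective on all of ℤ/37ℤ, hence bijective (finite equal-size domain and codomain). In particular φ is surjective.
Since φ is surjective, we find the preimage of 8. The inverse of x ↦ x^35 on (ℤ/37ℤ)^× is x ↦ x^35, because 35·35 = 1225 = 34·36 + 1 ≡ 1 (mod 36) and x^{36} = 1 for x ≠ 0 (Fermat). So φ⁻¹(8) = 8^35 mod 37.
Repeated squaring mod 37: 8^1 ≡ 8, 8^2 ≡ 8² = 64 ≡ 27, 8^4 ≡ 27² = 729 ≡ 26, 8^8 ≡ 26² = 676 ≡ 10, 8^16 ≡ 10² = 100 ≡ 26, 8^32 ≡ 26² = 676 ≡ 10. Since 35 = 32 + 2 + 1, 8^35 ≡ 10·27·8: 10·27 = 270 ≡ 11, then 11·8 = 88 ≡ 14. So 8^35 ≡ 14 (mod 37).
Hence φ⁻¹(8) = 14.

14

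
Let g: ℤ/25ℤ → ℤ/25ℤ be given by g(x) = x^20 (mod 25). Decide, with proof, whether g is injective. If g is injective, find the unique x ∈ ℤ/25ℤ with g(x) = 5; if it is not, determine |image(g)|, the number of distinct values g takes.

2

g(1) = 1^20 = 1.
g(2): Repeated squaring mod 25: 2^1 ≡ 2, 2^2 ≡ 2² = 4, 2^4 ≡ 4² = 16, 2^8 ≡ 16² = 256 ≡ 6, 2^16 ≡ 6² = 36 ≡ 11. Since 20 = 16 + 4, 2^20 ≡ 11·16: 11·16 = 176 ≡ 1. So 2^20 ≡ 1 (mod 25).
So g(1) = g(2) = 1 while 1 ≠ 2, thus g is not injective.
Since g is not injective, we determine |image(g)|. Computing x^20 mod 25 for each x (by repeated squaring, reducing mod 25 at every step), the values g(0), g(1), …, g(24) are: 0, 1, 1, 1, 1, 0, 1, 1, 1, 1, 0, 1, 1, 1, 1, 0, 1, 1, 1, 1, 0, 1, 1, 1, 1.
The distinct values are {0, 1}; there are 2 of them.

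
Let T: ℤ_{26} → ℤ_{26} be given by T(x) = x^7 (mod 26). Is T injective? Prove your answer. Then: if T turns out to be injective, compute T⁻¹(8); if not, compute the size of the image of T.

Computing x^7 mod 26 for each x (by repeated squaring, reducing mod 26 at every step), the values T(0), T(1), …, T(25) are: 0, 1, 24, 3, 4, 21, 20, 19, 18, 9, 10, 15, 12, 13, 14, 11, 16, 17, 8, 7, 6, 5, 22, 23, 2, 25.
Every element of ℤ_{26} appears exactly once in this list, so T is a bijection, and in particular injective.
Since T is injective, we read off the preimage of 8 from the same table: T(18) = 8, so T⁻¹(8) = 18.

18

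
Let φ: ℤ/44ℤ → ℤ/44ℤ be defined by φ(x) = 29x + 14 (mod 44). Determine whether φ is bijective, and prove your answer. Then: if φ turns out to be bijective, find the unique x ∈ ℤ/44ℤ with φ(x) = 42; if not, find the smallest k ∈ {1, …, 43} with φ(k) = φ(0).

4

Recall: injectivity means: for all u, v in the domain, φ(u) = φ(v) implies u = v.
Suppose φ(u) = φ(v) in ℤ/44ℤ. Then 29u + 14 ≡ 29v + 14 (mod 44), therefore 29(u − v) ≡ 0 (mod 44).
Since gcd(29, 44) = 1, 29 is invertible modulo 44, therefore u − v ≡ 0 (mod 44), i.e. u = v.
We now compute 29⁻¹ mod 44 explicitly. Euclid's algorithm: 44 = 1·29 + 15, 29 = 1·15 + 14, 15 = 1·14 + 1; back-substituting gives 1 = 41·29 − 27·44, so 29⁻¹ ≡ 41 (mod 44).
Then y ↦ 41(y − 14) is a two-sided inverse to φ, so every y ∈ ℤ/44ℤ has a preimage.
So φ is bijective.
Since φ is bijective, we compute φ⁻¹(42): solve 29x + 14 ≡ 42 (mod 44), i.e. 29x ≡ 28 (mod 44).
Multiplying by 29⁻¹ = 41 gives x ≡ 41·28 = 1148 = 26·44 + 4 ≡ 4 (mod 44).
Check: φ(4) = 29·4 + 14 = 130 = 2·44 + 42 ≡ 42 (mod 44).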